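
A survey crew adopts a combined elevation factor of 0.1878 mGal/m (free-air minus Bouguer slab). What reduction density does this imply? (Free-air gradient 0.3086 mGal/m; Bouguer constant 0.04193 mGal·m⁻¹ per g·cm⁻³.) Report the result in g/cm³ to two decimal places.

0.1878 = 0.3086 − 0.04193 × ρ
ρ = (0.3086 − 0.1878) / 0.04193 = 2.88 g/cm³

2.88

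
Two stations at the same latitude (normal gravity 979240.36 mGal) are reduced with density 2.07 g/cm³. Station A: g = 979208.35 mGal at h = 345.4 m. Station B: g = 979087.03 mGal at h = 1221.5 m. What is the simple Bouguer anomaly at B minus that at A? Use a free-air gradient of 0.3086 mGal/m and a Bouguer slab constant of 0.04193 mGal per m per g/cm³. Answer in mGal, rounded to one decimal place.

Δg_SB(A) = 979208.35 − 979240.36 + 0.3086×345.4 − 0.04193×2.07×345.4 = 44.60 mGal
Δg_SB(B) = 979087.03 − 979240.36 + 0.3086×1221.5 − 0.04193×2.07×1221.5 = 117.60 mGal
Difference = 117.60 − (44.60) = 73.00 mGal

73.0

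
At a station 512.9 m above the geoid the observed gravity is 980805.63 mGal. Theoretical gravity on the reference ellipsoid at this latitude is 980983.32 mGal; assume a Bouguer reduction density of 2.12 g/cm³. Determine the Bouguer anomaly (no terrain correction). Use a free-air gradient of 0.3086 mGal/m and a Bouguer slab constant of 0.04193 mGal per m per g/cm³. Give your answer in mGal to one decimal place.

-65.0

Free-air correction = 0.3086 × 512.9 = 158.28 mGal
Free-air anomaly = 980805.63 − 980983.32 + (158.28) = -19.41 mGal
Bouguer slab correction = 0.04193 × 2.12 × 512.9 = 45.59 mGal
Simple Bouguer anomaly = -19.41 − (45.59) = -65.00 mGal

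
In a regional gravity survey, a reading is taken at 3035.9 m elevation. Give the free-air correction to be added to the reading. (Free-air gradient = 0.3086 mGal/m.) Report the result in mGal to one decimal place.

Free-air correction = 0.3086 × 3035.9 = 936.9 mGal

936.9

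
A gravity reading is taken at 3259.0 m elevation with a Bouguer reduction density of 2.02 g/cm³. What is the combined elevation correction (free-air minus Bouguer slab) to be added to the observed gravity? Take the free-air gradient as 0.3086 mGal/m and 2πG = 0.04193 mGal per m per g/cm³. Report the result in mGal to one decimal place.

Combined gradient = 0.3086 − 0.04193 × 2.02 = 0.2239014 mGal/m
Combined elevation correction = 0.2239014 × 3259.0 = 729.7 mGal

729.7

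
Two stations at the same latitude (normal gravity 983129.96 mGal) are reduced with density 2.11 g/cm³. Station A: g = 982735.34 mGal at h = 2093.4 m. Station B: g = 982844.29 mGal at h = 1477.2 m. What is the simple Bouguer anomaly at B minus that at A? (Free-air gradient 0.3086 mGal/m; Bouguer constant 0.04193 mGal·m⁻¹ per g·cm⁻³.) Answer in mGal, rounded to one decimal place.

-26.7

Δg_SB(A) = 982735.34 − 983129.96 + 0.3086×2093.4 − 0.04193×2.11×2093.4 = 66.20 mGal
Δg_SB(B) = 982844.29 − 983129.96 + 0.3086×1477.2 − 0.04193×2.11×1477.2 = 39.50 mGal
Difference = 39.50 − (66.20) = -26.70 mGal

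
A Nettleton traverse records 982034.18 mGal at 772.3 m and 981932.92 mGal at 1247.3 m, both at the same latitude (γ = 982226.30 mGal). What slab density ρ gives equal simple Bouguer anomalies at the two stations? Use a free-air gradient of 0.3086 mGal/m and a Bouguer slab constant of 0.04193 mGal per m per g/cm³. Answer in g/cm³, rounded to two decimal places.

2.28

Δg_obs = 981932.92 − 982034.18 = -101.26 mGal over Δh = 1247.3 − 772.3 = 475.0 m
Equal Bouguer anomalies ⇒ Δg_obs + (0.3086 − 0.04193ρ)·Δh = 0
0.3086 − 0.04193ρ = −Δg_obs/Δh = 0.21318
ρ = (0.3086 − 0.21318) / 0.04193 = 2.28 g/cm³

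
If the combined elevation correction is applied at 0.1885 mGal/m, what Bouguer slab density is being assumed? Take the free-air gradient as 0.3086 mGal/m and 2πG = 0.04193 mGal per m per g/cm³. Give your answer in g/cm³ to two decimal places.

0.1885 = 0.3086 − 0.04193 × ρ
ρ = (0.3086 − 0.1885) / 0.04193 = 2.86 g/cm³

2.86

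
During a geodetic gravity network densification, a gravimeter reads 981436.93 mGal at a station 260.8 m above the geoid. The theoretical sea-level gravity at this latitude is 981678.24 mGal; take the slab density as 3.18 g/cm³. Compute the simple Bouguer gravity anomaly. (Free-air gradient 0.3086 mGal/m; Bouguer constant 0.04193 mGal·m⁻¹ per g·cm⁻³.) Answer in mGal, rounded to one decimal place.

-195.6

Free-air correction = 0.3086 × 260.8 = 80.48 mGal
Free-air anomaly = 981436.93 − 981678.24 + (80.48) = -160.83 mGal
Bouguer slab correction = 0.04193 × 3.18 × 260.8 = 34.77 mGal
Simple Bouguer anomaly = -160.83 − (34.77) = -195.60 mGal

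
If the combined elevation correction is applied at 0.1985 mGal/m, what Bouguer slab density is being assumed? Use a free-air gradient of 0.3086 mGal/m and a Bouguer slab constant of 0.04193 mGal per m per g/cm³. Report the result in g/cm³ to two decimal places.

2.63

0.1985 = 0.3086 − 0.04193 × ρ
ρ = (0.3086 − 0.1985) / 0.04193 = 2.63 g/cm³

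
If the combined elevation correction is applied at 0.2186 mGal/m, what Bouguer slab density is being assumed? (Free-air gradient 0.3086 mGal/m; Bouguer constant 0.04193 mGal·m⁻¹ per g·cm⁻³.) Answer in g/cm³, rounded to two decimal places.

2.15

0.2186 = 0.3086 − 0.04193 × ρ
ρ = (0.3086 − 0.2186) / 0.04193 = 2.15 g/cm³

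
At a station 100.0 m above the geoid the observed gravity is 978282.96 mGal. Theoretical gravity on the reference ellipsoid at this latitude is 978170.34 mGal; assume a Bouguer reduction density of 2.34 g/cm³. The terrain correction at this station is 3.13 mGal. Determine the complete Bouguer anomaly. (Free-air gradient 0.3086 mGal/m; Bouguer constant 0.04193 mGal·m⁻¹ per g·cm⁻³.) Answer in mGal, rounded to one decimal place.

Free-air correction = 0.3086 × 100.0 = 30.86 mGal
Free-air anomaly = 978282.96 − 978170.34 + (30.86) = 143.48 mGal
Bouguer slab correction = 0.04193 × 2.34 × 100.0 = 9.81 mGal
Simple Bouguer anomaly = 143.48 − (9.81) = 133.67 mGal
Complete Bouguer anomaly = 133.67 + 3.13 = 136.80 mGal

136.8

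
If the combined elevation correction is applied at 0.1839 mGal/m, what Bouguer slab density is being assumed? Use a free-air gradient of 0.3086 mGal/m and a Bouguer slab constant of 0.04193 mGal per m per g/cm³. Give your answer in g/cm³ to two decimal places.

0.1839 = 0.3086 − 0.04193 × ρ
ρ = (0.3086 − 0.1839) / 0.04193 = 2.97 g/cm³

2.97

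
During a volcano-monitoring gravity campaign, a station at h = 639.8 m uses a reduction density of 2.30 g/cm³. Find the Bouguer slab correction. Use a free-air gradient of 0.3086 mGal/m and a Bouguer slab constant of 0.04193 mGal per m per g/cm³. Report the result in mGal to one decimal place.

61.7

Bouguer slab correction = 0.04193 × 2.30 × 639.8 = 61.7 mGal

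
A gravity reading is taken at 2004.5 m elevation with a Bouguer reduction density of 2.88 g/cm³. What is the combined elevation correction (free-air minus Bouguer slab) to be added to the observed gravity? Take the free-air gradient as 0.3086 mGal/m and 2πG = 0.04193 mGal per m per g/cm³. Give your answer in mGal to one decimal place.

376.5

Combined gradient = 0.3086 − 0.04193 × 2.88 = 0.1878416 mGal/m
Combined elevation correction = 0.1878416 × 2004.5 = 376.5 mGal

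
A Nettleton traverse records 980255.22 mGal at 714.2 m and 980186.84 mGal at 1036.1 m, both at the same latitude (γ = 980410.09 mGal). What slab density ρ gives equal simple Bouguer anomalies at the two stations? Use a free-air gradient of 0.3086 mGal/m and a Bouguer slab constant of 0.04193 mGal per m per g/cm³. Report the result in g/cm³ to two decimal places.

2.29

Δg_obs = 980186.84 − 980255.22 = -68.38 mGal over Δh = 1036.1 − 714.2 = 321.9 m
Equal Bouguer anomalies ⇒ Δg_obs + (0.3086 − 0.04193ρ)·Δh = 0
0.3086 − 0.04193ρ = −Δg_obs/Δh = 0.21243
ρ = (0.3086 − 0.21243) / 0.04193 = 2.29 g/cm³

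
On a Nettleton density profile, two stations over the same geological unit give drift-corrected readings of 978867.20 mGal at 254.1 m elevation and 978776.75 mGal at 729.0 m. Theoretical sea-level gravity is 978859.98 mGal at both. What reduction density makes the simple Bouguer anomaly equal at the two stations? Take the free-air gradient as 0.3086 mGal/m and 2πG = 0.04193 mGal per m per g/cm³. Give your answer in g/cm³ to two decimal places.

2.82

Δg_obs = 978776.75 − 978867.20 = -90.45 mGal over Δh = 729.0 − 254.1 = 474.9 m
Equal Bouguer anomalies ⇒ Δg_obs + (0.3086 − 0.04193ρ)·Δh = 0
0.3086 − 0.04193ρ = −Δg_obs/Δh = 0.19046
ρ = (0.3086 − 0.19046) / 0.04193 = 2.82 g/cm³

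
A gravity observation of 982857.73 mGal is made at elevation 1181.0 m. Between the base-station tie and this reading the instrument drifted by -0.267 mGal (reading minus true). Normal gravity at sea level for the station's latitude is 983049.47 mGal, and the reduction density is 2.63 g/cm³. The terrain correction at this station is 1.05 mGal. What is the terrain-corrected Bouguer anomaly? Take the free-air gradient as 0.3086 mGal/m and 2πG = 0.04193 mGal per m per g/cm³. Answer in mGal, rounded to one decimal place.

43.8

Drift-corrected reading = 982857.73 − (-0.267) = 982857.997 mGal
Free-air correction = 0.3086 × 1181.0 = 364.46 mGal
Free-air anomaly = 982857.997 − 983049.47 + (364.46) = 172.987 mGal
Bouguer slab correction = 0.04193 × 2.63 × 1181.0 = 130.24 mGal
Simple Bouguer anomaly = 172.987 − (130.24) = 42.747 mGal
Complete Bouguer anomaly = 42.747 + 1.05 = 43.797 mGal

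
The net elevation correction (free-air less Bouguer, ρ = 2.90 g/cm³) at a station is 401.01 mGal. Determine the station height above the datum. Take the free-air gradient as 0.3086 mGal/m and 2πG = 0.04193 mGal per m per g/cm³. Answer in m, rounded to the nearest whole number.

Combined gradient = 0.3086 − 0.04193 × 2.90 = 0.1870030 mGal/m
h = 401.01 / 0.1870030 = 2144.40 m

2144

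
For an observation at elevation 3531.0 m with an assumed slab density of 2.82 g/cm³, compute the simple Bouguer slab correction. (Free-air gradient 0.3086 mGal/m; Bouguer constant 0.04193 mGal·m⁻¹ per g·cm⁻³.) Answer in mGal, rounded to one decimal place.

417.5

Bouguer slab correction = 0.04193 × 2.82 × 3531.0 = 417.5 mGal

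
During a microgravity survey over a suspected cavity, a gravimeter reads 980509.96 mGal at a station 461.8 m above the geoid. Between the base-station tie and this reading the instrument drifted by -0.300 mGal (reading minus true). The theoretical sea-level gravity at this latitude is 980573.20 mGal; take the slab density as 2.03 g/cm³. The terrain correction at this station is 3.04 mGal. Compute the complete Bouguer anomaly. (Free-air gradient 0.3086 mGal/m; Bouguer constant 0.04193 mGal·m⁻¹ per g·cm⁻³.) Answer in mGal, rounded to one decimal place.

Drift-corrected reading = 980509.96 − (-0.300) = 980510.260 mGal
Free-air correction = 0.3086 × 461.8 = 142.51 mGal
Free-air anomaly = 980510.260 − 980573.20 + (142.51) = 79.570 mGal
Bouguer slab correction = 0.04193 × 2.03 × 461.8 = 39.31 mGal
Simple Bouguer anomaly = 79.570 − (39.31) = 40.260 mGal
Complete Bouguer anomaly = 40.260 + 3.04 = 43.300 mGal

43.3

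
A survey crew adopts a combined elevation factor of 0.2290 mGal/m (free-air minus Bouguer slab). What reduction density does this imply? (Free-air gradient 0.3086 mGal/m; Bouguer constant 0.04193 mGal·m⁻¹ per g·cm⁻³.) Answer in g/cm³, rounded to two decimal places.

1.90

0.2290 = 0.3086 − 0.04193 × ρ
ρ = (0.3086 − 0.2290) / 0.04193 = 1.90 g/cm³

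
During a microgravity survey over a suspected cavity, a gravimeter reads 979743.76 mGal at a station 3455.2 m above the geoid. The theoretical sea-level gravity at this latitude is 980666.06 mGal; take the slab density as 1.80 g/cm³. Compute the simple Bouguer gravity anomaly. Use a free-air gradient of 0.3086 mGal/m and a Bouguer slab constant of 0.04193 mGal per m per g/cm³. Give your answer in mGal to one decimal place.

-116.8

Free-air correction = 0.3086 × 3455.2 = 1066.27 mGal
Free-air anomaly = 979743.76 − 980666.06 + (1066.27) = 143.97 mGal
Bouguer slab correction = 0.04193 × 1.80 × 3455.2 = 260.78 mGal
Simple Bouguer anomaly = 143.97 − (260.78) = -116.81 mGal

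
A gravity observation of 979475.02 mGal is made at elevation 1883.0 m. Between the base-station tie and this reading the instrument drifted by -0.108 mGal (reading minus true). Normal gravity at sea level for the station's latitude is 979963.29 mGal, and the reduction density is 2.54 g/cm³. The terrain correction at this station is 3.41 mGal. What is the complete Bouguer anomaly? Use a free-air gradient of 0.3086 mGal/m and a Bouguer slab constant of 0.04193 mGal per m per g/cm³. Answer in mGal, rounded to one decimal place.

Drift-corrected reading = 979475.02 − (-0.108) = 979475.128 mGal
Free-air correction = 0.3086 × 1883.0 = 581.09 mGal
Free-air anomaly = 979475.128 − 979963.29 + (581.09) = 92.928 mGal
Bouguer slab correction = 0.04193 × 2.54 × 1883.0 = 200.54 mGal
Simple Bouguer anomaly = 92.928 − (200.54) = -107.612 mGal
Complete Bouguer anomaly = -107.612 + 3.41 = -104.202 mGal

-104.2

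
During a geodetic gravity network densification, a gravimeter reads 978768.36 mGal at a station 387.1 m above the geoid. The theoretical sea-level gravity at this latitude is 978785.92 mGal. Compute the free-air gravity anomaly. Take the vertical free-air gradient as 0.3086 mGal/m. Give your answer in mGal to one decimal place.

Free-air correction = 0.3086 × 387.1 = 119.46 mGal
Free-air anomaly = 978768.36 − 978785.92 + (119.46) = 101.90 mGal

101.9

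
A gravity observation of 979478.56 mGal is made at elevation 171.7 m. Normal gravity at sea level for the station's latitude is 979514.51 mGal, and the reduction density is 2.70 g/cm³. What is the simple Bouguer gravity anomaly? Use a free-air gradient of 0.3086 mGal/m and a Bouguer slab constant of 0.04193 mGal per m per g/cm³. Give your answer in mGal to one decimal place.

Free-air correction = 0.3086 × 171.7 = 52.99 mGal
Free-air anomaly = 979478.56 − 979514.51 + (52.99) = 17.04 mGal
Bouguer slab correction = 0.04193 × 2.70 × 171.7 = 19.44 mGal
Simple Bouguer anomaly = 17.04 − (19.44) = -2.40 mGal

-2.4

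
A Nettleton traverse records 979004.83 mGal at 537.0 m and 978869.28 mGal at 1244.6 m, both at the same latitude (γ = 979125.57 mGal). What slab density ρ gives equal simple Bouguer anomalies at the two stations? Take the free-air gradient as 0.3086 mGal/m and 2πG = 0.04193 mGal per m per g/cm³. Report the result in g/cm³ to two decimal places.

Δg_obs = 978869.28 − 979004.83 = -135.55 mGal over Δh = 1244.6 − 537.0 = 707.6 m
Equal Bouguer anomalies ⇒ Δg_obs + (0.3086 − 0.04193ρ)·Δh = 0
0.3086 − 0.04193ρ = −Δg_obs/Δh = 0.19156
ρ = (0.3086 − 0.19156) / 0.04193 = 2.79 g/cm³

2.79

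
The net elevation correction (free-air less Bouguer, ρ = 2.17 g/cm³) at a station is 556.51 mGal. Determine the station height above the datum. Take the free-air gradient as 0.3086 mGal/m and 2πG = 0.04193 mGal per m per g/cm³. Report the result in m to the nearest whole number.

Combined gradient = 0.3086 − 0.04193 × 2.17 = 0.2176119 mGal/m
h = 556.51 / 0.2176119 = 2557.35 m

2557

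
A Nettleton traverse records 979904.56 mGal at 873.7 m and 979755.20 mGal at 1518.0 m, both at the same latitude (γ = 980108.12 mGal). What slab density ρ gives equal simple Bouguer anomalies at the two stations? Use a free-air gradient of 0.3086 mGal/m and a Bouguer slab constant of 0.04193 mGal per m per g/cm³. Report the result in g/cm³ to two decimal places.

1.83

Δg_obs = 979755.20 − 979904.56 = -149.36 mGal over Δh = 1518.0 − 873.7 = 644.3 m
Equal Bouguer anomalies ⇒ Δg_obs + (0.3086 − 0.04193ρ)·Δh = 0
0.3086 − 0.04193ρ = −Δg_obs/Δh = 0.23182
ρ = (0.3086 − 0.23182) / 0.04193 = 1.83 g/cm³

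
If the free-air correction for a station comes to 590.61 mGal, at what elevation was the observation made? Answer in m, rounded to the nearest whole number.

1914

h = 590.61 / 0.3086 = 1913.84 m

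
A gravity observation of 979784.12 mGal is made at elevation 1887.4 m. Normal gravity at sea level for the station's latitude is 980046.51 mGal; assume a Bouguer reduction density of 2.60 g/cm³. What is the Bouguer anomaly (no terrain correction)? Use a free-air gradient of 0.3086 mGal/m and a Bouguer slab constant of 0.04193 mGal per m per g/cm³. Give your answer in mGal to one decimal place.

Free-air correction = 0.3086 × 1887.4 = 582.45 mGal
Free-air anomaly = 979784.12 − 980046.51 + (582.45) = 320.06 mGal
Bouguer slab correction = 0.04193 × 2.60 × 1887.4 = 205.76 mGal
Simple Bouguer anomaly = 320.06 − (205.76) = 114.30 mGal

114.3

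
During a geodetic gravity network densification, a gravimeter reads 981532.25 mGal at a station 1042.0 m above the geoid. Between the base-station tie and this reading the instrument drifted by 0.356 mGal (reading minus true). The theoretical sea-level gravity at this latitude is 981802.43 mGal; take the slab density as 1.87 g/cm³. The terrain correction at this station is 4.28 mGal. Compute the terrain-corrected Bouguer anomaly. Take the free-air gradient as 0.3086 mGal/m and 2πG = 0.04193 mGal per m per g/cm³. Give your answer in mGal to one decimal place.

-26.4

Drift-corrected reading = 981532.25 − (0.356) = 981531.894 mGal
Free-air correction = 0.3086 × 1042.0 = 321.56 mGal
Free-air anomaly = 981531.894 − 981802.43 + (321.56) = 51.024 mGal
Bouguer slab correction = 0.04193 × 1.87 × 1042.0 = 81.70 mGal
Simple Bouguer anomaly = 51.024 − (81.70) = -30.676 mGal
Complete Bouguer anomaly = -30.676 + 4.28 = -26.396 mGal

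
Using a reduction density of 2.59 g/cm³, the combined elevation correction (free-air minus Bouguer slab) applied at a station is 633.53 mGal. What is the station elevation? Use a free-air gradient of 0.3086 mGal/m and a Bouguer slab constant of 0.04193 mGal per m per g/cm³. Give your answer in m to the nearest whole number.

Combined gradient = 0.3086 − 0.04193 × 2.59 = 0.2000013 mGal/m
h = 633.53 / 0.2000013 = 3167.63 m

3168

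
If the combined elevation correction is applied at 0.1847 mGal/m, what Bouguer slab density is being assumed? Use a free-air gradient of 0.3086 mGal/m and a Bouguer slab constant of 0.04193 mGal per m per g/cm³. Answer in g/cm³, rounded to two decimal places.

2.95

0.1847 = 0.3086 − 0.04193 × ρ
ρ = (0.3086 − 0.1847) / 0.04193 = 2.95 g/cm³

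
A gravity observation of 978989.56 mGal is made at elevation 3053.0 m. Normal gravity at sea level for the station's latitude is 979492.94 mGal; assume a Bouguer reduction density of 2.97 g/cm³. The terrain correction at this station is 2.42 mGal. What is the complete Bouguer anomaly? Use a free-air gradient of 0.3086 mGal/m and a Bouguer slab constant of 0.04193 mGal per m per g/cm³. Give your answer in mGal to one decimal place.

Free-air correction = 0.3086 × 3053.0 = 942.16 mGal
Free-air anomaly = 978989.56 − 979492.94 + (942.16) = 438.78 mGal
Bouguer slab correction = 0.04193 × 2.97 × 3053.0 = 380.20 mGal
Simple Bouguer anomaly = 438.78 − (380.20) = 58.58 mGal
Complete Bouguer anomaly = 58.58 + 2.42 = 61.00 mGal

61.0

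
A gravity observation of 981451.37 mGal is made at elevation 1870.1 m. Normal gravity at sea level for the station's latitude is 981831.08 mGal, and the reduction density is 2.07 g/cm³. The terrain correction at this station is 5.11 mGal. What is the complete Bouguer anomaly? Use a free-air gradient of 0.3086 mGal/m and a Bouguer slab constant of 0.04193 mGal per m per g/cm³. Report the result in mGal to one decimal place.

Free-air correction = 0.3086 × 1870.1 = 577.11 mGal
Free-air anomaly = 981451.37 − 981831.08 + (577.11) = 197.40 mGal
Bouguer slab correction = 0.04193 × 2.07 × 1870.1 = 162.32 mGal
Simple Bouguer anomaly = 197.40 − (162.32) = 35.08 mGal
Complete Bouguer anomaly = 35.08 + 5.11 = 40.19 mGal

40.2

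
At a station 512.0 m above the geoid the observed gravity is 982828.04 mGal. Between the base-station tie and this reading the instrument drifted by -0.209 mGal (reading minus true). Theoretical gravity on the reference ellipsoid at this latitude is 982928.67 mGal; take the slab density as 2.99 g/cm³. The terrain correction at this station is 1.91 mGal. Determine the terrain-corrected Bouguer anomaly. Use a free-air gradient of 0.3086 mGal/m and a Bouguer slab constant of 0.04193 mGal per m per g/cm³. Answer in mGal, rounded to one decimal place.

Drift-corrected reading = 982828.04 − (-0.209) = 982828.249 mGal
Free-air correction = 0.3086 × 512.0 = 158.00 mGal
Free-air anomaly = 982828.249 − 982928.67 + (158.00) = 57.579 mGal
Bouguer slab correction = 0.04193 × 2.99 × 512.0 = 64.19 mGal
Simple Bouguer anomaly = 57.579 − (64.19) = -6.611 mGal
Complete Bouguer anomaly = -6.611 + 1.91 = -4.701 mGal

-4.7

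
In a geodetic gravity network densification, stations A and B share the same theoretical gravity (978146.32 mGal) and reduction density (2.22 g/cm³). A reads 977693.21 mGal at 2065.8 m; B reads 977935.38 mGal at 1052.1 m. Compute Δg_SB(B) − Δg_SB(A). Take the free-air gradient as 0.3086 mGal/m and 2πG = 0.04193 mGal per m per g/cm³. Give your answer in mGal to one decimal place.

Δg_SB(A) = 977693.21 − 978146.32 + 0.3086×2065.8 − 0.04193×2.22×2065.8 = -7.90 mGal
Δg_SB(B) = 977935.38 − 978146.32 + 0.3086×1052.1 − 0.04193×2.22×1052.1 = 15.80 mGal
Difference = 15.80 − (-7.90) = 23.70 mGal

23.7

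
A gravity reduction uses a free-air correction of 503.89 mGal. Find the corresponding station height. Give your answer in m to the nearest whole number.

h = 503.89 / 0.3086 = 1632.83 m

1633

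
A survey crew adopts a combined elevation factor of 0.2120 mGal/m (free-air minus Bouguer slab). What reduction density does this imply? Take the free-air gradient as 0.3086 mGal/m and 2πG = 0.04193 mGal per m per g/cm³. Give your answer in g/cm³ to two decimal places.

0.2120 = 0.3086 − 0.04193 × ρ
ρ = (0.3086 − 0.2120) / 0.04193 = 2.30 g/cm³

2.30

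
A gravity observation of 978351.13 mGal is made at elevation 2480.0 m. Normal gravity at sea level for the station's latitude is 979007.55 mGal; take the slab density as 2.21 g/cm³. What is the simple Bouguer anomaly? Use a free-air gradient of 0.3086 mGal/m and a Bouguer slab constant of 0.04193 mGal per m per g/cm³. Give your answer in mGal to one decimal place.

-120.9

Free-air correction = 0.3086 × 2480.0 = 765.33 mGal
Free-air anomaly = 978351.13 − 979007.55 + (765.33) = 108.91 mGal
Bouguer slab correction = 0.04193 × 2.21 × 2480.0 = 229.81 mGal
Simple Bouguer anomaly = 108.91 − (229.81) = -120.90 mGal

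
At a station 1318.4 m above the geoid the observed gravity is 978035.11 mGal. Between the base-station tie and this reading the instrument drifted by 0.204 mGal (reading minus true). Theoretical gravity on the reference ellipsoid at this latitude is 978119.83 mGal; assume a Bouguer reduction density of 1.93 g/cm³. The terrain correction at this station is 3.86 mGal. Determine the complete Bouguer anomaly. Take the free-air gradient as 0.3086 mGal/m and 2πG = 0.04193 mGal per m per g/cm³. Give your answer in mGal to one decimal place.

219.1

Drift-corrected reading = 978035.11 − (0.204) = 978034.906 mGal
Free-air correction = 0.3086 × 1318.4 = 406.86 mGal
Free-air anomaly = 978034.906 − 978119.83 + (406.86) = 321.936 mGal
Bouguer slab correction = 0.04193 × 1.93 × 1318.4 = 106.69 mGal
Simple Bouguer anomaly = 321.936 − (106.69) = 215.246 mGal
Complete Bouguer anomaly = 215.246 + 3.86 = 219.106 mGal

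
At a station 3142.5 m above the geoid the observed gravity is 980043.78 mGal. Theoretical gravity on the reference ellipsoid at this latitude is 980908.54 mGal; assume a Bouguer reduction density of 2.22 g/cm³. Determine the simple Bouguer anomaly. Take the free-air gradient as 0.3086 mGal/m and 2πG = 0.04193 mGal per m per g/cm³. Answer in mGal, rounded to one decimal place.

-187.5

Free-air correction = 0.3086 × 3142.5 = 969.78 mGal
Free-air anomaly = 980043.78 − 980908.54 + (969.78) = 105.02 mGal
Bouguer slab correction = 0.04193 × 2.22 × 3142.5 = 292.52 mGal
Simple Bouguer anomaly = 105.02 − (292.52) = -187.50 mGal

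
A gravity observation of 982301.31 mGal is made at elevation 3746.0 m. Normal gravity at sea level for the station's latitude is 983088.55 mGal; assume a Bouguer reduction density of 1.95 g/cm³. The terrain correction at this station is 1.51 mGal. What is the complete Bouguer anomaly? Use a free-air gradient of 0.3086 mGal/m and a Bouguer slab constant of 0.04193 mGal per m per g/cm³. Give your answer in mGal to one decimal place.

Free-air correction = 0.3086 × 3746.0 = 1156.02 mGal
Free-air anomaly = 982301.31 − 983088.55 + (1156.02) = 368.78 mGal
Bouguer slab correction = 0.04193 × 1.95 × 3746.0 = 306.29 mGal
Simple Bouguer anomaly = 368.78 − (306.29) = 62.49 mGal
Complete Bouguer anomaly = 62.49 + 1.51 = 64.00 mGal

64.0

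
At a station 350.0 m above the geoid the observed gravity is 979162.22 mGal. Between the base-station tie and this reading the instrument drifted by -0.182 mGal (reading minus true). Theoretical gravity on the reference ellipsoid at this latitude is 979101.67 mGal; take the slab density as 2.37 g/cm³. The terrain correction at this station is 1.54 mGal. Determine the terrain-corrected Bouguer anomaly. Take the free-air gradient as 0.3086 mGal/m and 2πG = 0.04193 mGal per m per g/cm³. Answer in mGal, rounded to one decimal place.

135.5

Drift-corrected reading = 979162.22 − (-0.182) = 979162.402 mGal
Free-air correction = 0.3086 × 350.0 = 108.01 mGal
Free-air anomaly = 979162.402 − 979101.67 + (108.01) = 168.742 mGal
Bouguer slab correction = 0.04193 × 2.37 × 350.0 = 34.78 mGal
Simple Bouguer anomaly = 168.742 − (34.78) = 133.962 mGal
Complete Bouguer anomaly = 133.962 + 1.54 = 135.502 mGal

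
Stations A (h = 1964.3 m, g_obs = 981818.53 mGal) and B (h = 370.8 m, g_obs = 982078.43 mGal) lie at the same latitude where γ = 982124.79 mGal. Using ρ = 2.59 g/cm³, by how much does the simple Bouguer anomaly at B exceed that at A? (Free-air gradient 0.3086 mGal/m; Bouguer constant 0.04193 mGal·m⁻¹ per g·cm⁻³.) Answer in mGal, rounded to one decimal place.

Δg_SB(A) = 981818.53 − 982124.79 + 0.3086×1964.3 − 0.04193×2.59×1964.3 = 86.60 mGal
Δg_SB(B) = 982078.43 − 982124.79 + 0.3086×370.8 − 0.04193×2.59×370.8 = 27.80 mGal
Difference = 27.80 − (86.60) = -58.80 mGal

-58.8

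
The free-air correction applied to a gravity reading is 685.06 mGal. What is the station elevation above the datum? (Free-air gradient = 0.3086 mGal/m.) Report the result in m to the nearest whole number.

h = 685.06 / 0.3086 = 2219.90 m

2220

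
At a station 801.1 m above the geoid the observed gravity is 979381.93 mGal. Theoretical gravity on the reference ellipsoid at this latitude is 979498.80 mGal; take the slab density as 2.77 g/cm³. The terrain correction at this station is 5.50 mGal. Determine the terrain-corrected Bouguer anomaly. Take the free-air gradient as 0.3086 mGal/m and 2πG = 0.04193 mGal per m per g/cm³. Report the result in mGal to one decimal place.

42.8

Free-air correction = 0.3086 × 801.1 = 247.22 mGal
Free-air anomaly = 979381.93 − 979498.80 + (247.22) = 130.35 mGal
Bouguer slab correction = 0.04193 × 2.77 × 801.1 = 93.04 mGal
Simple Bouguer anomaly = 130.35 − (93.04) = 37.31 mGal
Complete Bouguer anomaly = 37.31 + 5.50 = 42.81 mGal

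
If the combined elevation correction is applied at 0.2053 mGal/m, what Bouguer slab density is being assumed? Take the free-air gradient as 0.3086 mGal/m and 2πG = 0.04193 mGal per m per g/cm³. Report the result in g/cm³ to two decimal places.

2.46

0.2053 = 0.3086 − 0.04193 × ρ
ρ = (0.3086 − 0.2053) / 0.04193 = 2.46 g/cm³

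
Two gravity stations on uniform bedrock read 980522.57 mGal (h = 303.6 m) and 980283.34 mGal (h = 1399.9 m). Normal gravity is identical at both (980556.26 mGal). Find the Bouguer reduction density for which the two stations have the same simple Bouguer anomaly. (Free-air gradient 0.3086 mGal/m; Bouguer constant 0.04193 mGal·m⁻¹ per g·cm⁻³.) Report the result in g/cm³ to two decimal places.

2.16

Δg_obs = 980283.34 − 980522.57 = -239.23 mGal over Δh = 1399.9 − 303.6 = 1096.3 m
Equal Bouguer anomalies ⇒ Δg_obs + (0.3086 − 0.04193ρ)·Δh = 0
0.3086 − 0.04193ρ = −Δg_obs/Δh = 0.21822
ρ = (0.3086 − 0.21822) / 0.04193 = 2.16 g/cm³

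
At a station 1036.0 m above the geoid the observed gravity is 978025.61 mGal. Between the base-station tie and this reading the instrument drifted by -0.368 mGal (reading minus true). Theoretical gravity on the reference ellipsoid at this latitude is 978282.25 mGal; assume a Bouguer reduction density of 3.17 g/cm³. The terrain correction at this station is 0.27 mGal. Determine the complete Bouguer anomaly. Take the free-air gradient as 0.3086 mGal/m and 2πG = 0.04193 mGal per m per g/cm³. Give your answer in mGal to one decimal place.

-74.0

Drift-corrected reading = 978025.61 − (-0.368) = 978025.978 mGal
Free-air correction = 0.3086 × 1036.0 = 319.71 mGal
Free-air anomaly = 978025.978 − 978282.25 + (319.71) = 63.438 mGal
Bouguer slab correction = 0.04193 × 3.17 × 1036.0 = 137.70 mGal
Simple Bouguer anomaly = 63.438 − (137.70) = -74.262 mGal
Complete Bouguer anomaly = -74.262 + 0.27 = -73.992 mGal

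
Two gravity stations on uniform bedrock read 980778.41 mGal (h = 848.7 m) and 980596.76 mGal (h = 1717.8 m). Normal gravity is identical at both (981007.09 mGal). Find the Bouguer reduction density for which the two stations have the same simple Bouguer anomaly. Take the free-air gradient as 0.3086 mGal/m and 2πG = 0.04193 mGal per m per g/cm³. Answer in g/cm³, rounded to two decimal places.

2.38

Δg_obs = 980596.76 − 980778.41 = -181.65 mGal over Δh = 1717.8 − 848.7 = 869.1 m
Equal Bouguer anomalies ⇒ Δg_obs + (0.3086 − 0.04193ρ)·Δh = 0
0.3086 − 0.04193ρ = −Δg_obs/Δh = 0.20901
ρ = (0.3086 − 0.20901) / 0.04193 = 2.38 g/cm³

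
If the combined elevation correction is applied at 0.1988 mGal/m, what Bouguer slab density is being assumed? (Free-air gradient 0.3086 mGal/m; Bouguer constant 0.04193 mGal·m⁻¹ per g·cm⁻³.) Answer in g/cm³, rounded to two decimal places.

0.1988 = 0.3086 − 0.04193 × ρ
ρ = (0.3086 − 0.1988) / 0.04193 = 2.62 g/cm³

2.62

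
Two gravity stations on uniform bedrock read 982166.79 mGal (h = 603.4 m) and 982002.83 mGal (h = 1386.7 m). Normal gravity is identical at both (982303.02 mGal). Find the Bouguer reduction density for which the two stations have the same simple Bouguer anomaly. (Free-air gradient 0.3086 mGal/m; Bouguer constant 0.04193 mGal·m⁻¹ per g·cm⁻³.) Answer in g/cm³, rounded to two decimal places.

Δg_obs = 982002.83 − 982166.79 = -163.96 mGal over Δh = 1386.7 − 603.4 = 783.3 m
Equal Bouguer anomalies ⇒ Δg_obs + (0.3086 − 0.04193ρ)·Δh = 0
0.3086 − 0.04193ρ = −Δg_obs/Δh = 0.20932
ρ = (0.3086 − 0.20932) / 0.04193 = 2.37 g/cm³

2.37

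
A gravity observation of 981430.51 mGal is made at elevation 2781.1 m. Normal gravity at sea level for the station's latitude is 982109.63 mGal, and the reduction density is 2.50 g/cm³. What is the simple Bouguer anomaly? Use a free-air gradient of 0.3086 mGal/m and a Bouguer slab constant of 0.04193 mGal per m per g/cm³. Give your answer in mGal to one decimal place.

-112.4

Free-air correction = 0.3086 × 2781.1 = 858.25 mGal
Free-air anomaly = 981430.51 − 982109.63 + (858.25) = 179.13 mGal
Bouguer slab correction = 0.04193 × 2.50 × 2781.1 = 291.53 mGal
Simple Bouguer anomaly = 179.13 − (291.53) = -112.40 mGal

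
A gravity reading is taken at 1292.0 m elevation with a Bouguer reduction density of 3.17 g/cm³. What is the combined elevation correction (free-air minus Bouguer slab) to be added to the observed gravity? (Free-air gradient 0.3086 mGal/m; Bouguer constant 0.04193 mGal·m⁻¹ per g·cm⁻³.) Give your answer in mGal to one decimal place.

Combined gradient = 0.3086 − 0.04193 × 3.17 = 0.1756819 mGal/m
Combined elevation correction = 0.1756819 × 1292.0 = 227.0 mGal

227.0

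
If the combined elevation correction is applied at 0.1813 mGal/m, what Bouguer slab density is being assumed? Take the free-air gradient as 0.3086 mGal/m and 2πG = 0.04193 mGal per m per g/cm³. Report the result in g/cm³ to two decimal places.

3.04

0.1813 = 0.3086 − 0.04193 × ρ
ρ = (0.3086 − 0.1813) / 0.04193 = 3.04 g/cm³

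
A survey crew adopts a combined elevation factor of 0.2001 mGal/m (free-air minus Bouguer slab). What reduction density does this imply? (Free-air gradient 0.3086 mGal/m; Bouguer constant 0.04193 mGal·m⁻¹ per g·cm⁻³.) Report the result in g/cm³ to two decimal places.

0.2001 = 0.3086 − 0.04193 × ρ
ρ = (0.3086 − 0.2001) / 0.04193 = 2.59 g/cm³

2.59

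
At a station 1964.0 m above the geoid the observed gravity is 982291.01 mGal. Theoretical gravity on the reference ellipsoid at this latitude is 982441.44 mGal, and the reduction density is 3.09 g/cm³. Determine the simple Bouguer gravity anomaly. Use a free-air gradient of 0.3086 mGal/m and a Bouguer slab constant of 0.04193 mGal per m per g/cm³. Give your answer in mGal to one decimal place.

Free-air correction = 0.3086 × 1964.0 = 606.09 mGal
Free-air anomaly = 982291.01 − 982441.44 + (606.09) = 455.66 mGal
Bouguer slab correction = 0.04193 × 3.09 × 1964.0 = 254.46 mGal
Simple Bouguer anomaly = 455.66 − (254.46) = 201.20 mGal

201.2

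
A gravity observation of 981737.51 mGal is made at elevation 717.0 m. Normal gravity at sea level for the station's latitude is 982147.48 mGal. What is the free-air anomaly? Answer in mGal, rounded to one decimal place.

Free-air correction = 0.3086 × 717.0 = 221.27 mGal
Free-air anomaly = 981737.51 − 982147.48 + (221.27) = -188.70 mGal

-188.7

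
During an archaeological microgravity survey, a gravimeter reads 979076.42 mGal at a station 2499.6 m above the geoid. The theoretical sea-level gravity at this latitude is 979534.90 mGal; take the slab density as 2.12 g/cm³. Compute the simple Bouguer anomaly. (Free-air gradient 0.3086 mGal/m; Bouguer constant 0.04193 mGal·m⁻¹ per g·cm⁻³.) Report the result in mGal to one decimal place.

90.7

Free-air correction = 0.3086 × 2499.6 = 771.38 mGal
Free-air anomaly = 979076.42 − 979534.90 + (771.38) = 312.90 mGal
Bouguer slab correction = 0.04193 × 2.12 × 2499.6 = 222.19 mGal
Simple Bouguer anomaly = 312.90 − (222.19) = 90.71 mGal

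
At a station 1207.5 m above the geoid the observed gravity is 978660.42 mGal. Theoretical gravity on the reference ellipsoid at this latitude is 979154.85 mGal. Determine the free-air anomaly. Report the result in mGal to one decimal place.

-121.8

Free-air correction = 0.3086 × 1207.5 = 372.63 mGal
Free-air anomaly = 978660.42 − 979154.85 + (372.63) = -121.80 mGal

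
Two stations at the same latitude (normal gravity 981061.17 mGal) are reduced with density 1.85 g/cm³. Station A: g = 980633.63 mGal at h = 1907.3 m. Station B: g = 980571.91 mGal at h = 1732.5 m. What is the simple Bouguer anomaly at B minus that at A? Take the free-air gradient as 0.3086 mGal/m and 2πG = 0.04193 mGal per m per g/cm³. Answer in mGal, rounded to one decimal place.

-102.1

Δg_SB(A) = 980633.63 − 981061.17 + 0.3086×1907.3 − 0.04193×1.85×1907.3 = 13.10 mGal
Δg_SB(B) = 980571.91 − 981061.17 + 0.3086×1732.5 − 0.04193×1.85×1732.5 = -89.00 mGal
Difference = -89.00 − (13.10) = -102.10 mGal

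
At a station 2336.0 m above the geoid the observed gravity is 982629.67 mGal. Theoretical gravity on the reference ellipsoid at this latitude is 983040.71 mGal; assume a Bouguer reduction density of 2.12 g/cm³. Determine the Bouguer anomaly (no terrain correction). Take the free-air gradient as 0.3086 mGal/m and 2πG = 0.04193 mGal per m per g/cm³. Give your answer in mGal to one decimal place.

102.2

Free-air correction = 0.3086 × 2336.0 = 720.89 mGal
Free-air anomaly = 982629.67 − 983040.71 + (720.89) = 309.85 mGal
Bouguer slab correction = 0.04193 × 2.12 × 2336.0 = 207.65 mGal
Simple Bouguer anomaly = 309.85 − (207.65) = 102.20 mGal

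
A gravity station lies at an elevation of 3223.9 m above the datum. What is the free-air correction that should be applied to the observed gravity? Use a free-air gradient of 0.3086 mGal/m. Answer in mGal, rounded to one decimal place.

994.9

Free-air correction = 0.3086 × 3223.9 = 994.9 mGal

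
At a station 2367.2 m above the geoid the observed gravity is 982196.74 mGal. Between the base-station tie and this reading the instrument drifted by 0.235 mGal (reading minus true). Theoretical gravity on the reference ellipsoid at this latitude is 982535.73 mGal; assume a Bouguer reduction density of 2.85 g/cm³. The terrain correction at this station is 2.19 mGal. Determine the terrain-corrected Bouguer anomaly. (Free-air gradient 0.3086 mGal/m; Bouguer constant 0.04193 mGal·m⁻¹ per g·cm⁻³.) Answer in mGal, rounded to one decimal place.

110.6

Drift-corrected reading = 982196.74 − (0.235) = 982196.505 mGal
Free-air correction = 0.3086 × 2367.2 = 730.52 mGal
Free-air anomaly = 982196.505 − 982535.73 + (730.52) = 391.295 mGal
Bouguer slab correction = 0.04193 × 2.85 × 2367.2 = 282.88 mGal
Simple Bouguer anomaly = 391.295 − (282.88) = 108.415 mGal
Complete Bouguer anomaly = 108.415 + 2.19 = 110.605 mGal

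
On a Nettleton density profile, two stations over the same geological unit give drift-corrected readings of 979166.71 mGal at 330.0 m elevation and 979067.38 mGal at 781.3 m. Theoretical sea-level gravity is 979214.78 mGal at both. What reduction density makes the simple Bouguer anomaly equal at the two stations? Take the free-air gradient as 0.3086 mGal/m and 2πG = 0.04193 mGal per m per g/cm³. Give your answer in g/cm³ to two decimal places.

Δg_obs = 979067.38 − 979166.71 = -99.33 mGal over Δh = 781.3 − 330.0 = 451.3 m
Equal Bouguer anomalies ⇒ Δg_obs + (0.3086 − 0.04193ρ)·Δh = 0
0.3086 − 0.04193ρ = −Δg_obs/Δh = 0.22010
ρ = (0.3086 − 0.22010) / 0.04193 = 2.11 g/cm³

2.11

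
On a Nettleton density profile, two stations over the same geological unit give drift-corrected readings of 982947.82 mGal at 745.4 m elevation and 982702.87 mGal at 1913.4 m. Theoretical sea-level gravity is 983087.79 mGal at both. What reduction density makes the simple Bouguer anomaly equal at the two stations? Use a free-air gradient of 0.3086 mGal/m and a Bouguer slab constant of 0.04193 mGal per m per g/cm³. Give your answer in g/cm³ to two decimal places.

2.36

Δg_obs = 982702.87 − 982947.82 = -244.95 mGal over Δh = 1913.4 − 745.4 = 1168.0 m
Equal Bouguer anomalies ⇒ Δg_obs + (0.3086 − 0.04193ρ)·Δh = 0
0.3086 − 0.04193ρ = −Δg_obs/Δh = 0.20972
ρ = (0.3086 − 0.20972) / 0.04193 = 2.36 g/cm³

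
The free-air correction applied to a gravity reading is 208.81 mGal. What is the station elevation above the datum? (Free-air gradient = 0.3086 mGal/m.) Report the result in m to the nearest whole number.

h = 208.81 / 0.3086 = 676.64 m

677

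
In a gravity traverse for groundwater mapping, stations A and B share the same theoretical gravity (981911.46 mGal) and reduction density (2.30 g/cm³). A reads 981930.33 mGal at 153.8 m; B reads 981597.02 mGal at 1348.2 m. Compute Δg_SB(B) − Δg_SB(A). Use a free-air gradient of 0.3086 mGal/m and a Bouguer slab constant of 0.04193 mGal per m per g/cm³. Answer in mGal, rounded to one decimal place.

Δg_SB(A) = 981930.33 − 981911.46 + 0.3086×153.8 − 0.04193×2.30×153.8 = 51.50 mGal
Δg_SB(B) = 981597.02 − 981911.46 + 0.3086×1348.2 − 0.04193×2.30×1348.2 = -28.40 mGal
Difference = -28.40 − (51.50) = -79.90 mGal

-79.9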